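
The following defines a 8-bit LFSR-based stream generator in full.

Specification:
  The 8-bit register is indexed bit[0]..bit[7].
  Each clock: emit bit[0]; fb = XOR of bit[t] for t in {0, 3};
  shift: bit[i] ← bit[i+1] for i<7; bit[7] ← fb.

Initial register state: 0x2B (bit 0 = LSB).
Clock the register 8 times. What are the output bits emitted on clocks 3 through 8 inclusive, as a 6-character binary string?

reg_0 = 0x2B
clock 1: out=1, reg = 0x15
clock 2: out=1, reg = 0x8A
clock 3: out=0, reg = 0xC5
clock 4: out=1, reg = 0xE2
clock 5: out=0, reg = 0x71
clock 6: out=1, reg = 0xB8
clock 7: out=0, reg = 0xDC
clock 8: out=0, reg = 0xEE

010100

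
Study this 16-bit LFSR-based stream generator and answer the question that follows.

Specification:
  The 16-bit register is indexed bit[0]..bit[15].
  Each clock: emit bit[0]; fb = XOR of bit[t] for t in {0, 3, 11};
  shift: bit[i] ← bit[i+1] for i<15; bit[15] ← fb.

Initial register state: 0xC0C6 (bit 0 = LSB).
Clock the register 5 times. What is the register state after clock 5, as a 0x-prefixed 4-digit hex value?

reg_0 = 0xC0C6
clock 1: out=0, reg = 0x6063
clock 2: out=1, reg = 0xB031
clock 3: out=1, reg = 0xD818
clock 4: out=0, reg = 0x6C0C
clock 5: out=0, reg = 0x3606

0x3606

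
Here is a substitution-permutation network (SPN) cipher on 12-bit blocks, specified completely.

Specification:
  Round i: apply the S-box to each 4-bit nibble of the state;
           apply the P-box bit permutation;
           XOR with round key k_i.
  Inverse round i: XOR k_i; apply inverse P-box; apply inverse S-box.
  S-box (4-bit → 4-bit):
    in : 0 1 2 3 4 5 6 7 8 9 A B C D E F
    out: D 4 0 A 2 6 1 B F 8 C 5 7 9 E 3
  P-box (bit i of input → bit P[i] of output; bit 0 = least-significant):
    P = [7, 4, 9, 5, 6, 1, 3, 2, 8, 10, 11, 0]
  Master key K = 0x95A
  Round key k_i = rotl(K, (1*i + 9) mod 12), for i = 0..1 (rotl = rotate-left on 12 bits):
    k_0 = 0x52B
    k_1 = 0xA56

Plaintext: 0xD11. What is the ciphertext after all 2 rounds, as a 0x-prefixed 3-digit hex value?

s_0 = plaintext = 0xD11
s_1 = Round(s_0, k_0) = 0x622
s_2 = Round(s_1, k_1) = 0xB56

0xB56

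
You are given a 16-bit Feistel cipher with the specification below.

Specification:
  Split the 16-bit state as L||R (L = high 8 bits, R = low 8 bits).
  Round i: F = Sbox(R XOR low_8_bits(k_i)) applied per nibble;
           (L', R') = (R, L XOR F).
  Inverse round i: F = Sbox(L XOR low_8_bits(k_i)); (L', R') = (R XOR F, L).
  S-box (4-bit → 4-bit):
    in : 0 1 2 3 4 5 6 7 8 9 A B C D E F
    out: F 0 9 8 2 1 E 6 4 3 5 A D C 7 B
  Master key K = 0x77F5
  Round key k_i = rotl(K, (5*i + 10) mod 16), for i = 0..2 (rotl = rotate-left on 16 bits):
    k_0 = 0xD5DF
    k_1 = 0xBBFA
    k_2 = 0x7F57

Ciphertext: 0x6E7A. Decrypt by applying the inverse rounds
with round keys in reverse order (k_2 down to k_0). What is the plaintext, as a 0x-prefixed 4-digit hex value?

0xDA96

s_0 = ciphertext = 0x6E7A
s_1 = InvRound(s_0, k_2) = 0xF96E
s_2 = InvRound(s_1, k_1) = 0x96F9
s_3 = InvRound(s_2, k_0) = 0xDA96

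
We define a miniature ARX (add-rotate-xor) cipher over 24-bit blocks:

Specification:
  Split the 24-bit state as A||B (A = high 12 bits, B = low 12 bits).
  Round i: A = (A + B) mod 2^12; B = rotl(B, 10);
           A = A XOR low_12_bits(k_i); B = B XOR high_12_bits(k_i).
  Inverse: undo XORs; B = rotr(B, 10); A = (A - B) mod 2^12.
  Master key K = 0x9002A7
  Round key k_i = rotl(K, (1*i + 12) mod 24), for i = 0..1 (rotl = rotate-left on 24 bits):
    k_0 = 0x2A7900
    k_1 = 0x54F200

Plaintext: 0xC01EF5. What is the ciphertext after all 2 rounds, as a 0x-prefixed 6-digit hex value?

0xB10C09

s_0 = plaintext = 0xC01EF5
s_1 = Round(s_0, k_0) = 0x3F651A
s_2 = Round(s_1, k_1) = 0xB10C09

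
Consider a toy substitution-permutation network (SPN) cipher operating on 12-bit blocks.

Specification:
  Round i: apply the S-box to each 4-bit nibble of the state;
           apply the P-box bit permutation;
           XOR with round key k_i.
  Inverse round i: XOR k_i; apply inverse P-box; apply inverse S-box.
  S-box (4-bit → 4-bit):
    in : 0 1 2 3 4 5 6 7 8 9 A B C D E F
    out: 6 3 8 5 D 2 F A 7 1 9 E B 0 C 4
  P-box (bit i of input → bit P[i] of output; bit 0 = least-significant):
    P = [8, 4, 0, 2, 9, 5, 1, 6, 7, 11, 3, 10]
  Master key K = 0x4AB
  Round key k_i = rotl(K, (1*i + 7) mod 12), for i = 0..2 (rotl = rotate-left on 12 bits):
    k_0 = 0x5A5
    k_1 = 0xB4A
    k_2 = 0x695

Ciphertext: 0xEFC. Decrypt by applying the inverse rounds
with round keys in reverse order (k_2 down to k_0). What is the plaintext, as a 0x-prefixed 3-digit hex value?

s_0 = ciphertext = 0xEFC
s_1 = InvRound(s_0, k_2) = 0x07F
s_2 = InvRound(s_1, k_1) = 0x516
s_3 = InvRound(s_2, k_0) = 0x900

0x900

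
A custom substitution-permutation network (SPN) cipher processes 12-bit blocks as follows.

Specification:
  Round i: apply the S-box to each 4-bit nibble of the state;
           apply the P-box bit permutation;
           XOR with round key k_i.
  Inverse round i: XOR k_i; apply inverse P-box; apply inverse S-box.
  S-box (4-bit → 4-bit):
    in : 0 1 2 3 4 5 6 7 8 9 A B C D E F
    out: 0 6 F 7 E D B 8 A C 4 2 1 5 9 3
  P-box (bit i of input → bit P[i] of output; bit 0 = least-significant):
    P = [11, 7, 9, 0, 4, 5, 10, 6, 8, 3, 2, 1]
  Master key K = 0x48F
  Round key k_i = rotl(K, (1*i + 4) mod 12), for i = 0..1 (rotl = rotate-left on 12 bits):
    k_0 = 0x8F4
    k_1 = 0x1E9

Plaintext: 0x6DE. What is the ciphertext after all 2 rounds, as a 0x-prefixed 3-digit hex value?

s_0 = plaintext = 0x6DE
s_1 = Round(s_0, k_0) = 0x5EF
s_2 = Round(s_1, k_1) = 0x83F

0x83F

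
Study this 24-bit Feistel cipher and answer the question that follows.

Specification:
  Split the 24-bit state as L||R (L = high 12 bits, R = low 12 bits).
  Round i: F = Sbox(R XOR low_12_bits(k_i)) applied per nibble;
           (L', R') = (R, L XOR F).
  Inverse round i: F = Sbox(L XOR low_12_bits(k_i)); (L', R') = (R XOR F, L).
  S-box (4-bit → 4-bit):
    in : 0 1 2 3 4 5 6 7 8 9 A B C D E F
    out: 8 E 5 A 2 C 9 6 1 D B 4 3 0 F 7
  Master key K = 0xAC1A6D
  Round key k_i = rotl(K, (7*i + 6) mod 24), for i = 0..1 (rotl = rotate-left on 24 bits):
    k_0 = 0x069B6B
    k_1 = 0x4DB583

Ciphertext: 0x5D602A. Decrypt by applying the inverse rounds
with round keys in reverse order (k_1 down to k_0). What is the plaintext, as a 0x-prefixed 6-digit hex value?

s_0 = ciphertext = 0x5D602A
s_1 = InvRound(s_0, k_1) = 0x8E65D6
s_2 = InvRound(s_1, k_0) = 0xFC68E6

0xFC68E6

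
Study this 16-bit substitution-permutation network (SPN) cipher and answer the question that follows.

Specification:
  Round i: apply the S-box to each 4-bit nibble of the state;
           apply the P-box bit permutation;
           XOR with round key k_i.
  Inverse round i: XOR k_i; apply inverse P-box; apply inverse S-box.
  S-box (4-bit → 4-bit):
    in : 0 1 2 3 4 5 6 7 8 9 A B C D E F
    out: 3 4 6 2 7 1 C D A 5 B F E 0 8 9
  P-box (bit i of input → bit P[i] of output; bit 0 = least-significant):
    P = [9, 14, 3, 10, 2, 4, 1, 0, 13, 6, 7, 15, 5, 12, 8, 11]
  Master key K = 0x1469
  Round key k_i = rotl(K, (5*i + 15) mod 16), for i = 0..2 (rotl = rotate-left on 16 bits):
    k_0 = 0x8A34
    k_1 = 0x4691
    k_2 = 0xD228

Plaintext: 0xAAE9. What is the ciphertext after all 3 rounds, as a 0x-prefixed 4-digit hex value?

0x5988

s_0 = plaintext = 0xAAE9
s_1 = Round(s_0, k_0) = 0x305D
s_2 = Round(s_1, k_1) = 0x76D5
s_3 = Round(s_2, k_2) = 0x5988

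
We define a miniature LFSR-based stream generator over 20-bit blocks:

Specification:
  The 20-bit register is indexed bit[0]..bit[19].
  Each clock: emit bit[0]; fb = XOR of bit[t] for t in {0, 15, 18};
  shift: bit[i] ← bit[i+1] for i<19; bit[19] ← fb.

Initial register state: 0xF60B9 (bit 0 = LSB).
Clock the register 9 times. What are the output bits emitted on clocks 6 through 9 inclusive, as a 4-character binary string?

1010

reg_0 = 0xF60B9
clock 1: out=1, reg = 0x7B05C
clock 2: out=0, reg = 0x3D82E
clock 3: out=0, reg = 0x9EC17
clock 4: out=1, reg = 0x4F60B
clock 5: out=1, reg = 0xA7B05
clock 6: out=1, reg = 0xD3D82
clock 7: out=0, reg = 0xE9EC1
clock 8: out=1, reg = 0xF4F60
clock 9: out=0, reg = 0xFA7B0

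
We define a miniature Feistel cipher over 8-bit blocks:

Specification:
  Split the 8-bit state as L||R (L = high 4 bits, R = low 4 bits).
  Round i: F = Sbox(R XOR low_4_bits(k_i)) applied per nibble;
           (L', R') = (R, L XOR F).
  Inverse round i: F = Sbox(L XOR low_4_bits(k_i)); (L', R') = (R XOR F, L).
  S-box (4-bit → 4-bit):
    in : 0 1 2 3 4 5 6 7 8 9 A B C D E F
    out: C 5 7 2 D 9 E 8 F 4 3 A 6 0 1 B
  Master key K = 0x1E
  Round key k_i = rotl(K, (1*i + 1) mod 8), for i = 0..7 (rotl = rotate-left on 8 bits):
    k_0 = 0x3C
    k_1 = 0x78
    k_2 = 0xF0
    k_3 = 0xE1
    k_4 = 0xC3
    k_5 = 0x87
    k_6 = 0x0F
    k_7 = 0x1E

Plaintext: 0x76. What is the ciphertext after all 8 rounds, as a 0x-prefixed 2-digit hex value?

0x2A

s_0 = plaintext = 0x76
s_1 = Round(s_0, k_0) = 0x64
s_2 = Round(s_1, k_1) = 0x40
s_3 = Round(s_2, k_2) = 0x08
s_4 = Round(s_3, k_3) = 0x84
s_5 = Round(s_4, k_4) = 0x40
s_6 = Round(s_5, k_5) = 0x0C
s_7 = Round(s_6, k_6) = 0xC2
s_8 = Round(s_7, k_7) = 0x2A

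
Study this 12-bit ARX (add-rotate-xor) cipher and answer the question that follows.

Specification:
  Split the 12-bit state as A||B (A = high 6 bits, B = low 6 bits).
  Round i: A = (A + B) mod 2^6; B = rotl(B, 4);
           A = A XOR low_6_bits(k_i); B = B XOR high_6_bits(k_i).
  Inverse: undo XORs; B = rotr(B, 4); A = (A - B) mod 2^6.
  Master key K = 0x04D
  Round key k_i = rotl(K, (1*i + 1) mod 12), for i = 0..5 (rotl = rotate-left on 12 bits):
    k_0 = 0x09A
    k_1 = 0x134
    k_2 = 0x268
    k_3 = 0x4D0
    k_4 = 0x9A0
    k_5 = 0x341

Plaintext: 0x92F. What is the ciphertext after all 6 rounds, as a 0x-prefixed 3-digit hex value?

0xA86

s_0 = plaintext = 0x92F
s_1 = Round(s_0, k_0) = 0x279
s_2 = Round(s_1, k_1) = 0xD9A
s_3 = Round(s_2, k_2) = 0xE2F
s_4 = Round(s_3, k_3) = 0xDE8
s_5 = Round(s_4, k_4) = 0xFEC
s_6 = Round(s_5, k_5) = 0xA86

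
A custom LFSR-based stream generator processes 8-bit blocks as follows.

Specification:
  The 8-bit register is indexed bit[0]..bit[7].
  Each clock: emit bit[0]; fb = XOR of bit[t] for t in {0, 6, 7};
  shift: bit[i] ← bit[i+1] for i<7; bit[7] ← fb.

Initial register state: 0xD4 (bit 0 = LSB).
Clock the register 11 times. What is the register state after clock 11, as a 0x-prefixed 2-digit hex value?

reg_0 = 0xD4
clock 1: out=0, reg = 0x6A
clock 2: out=0, reg = 0xB5
clock 3: out=1, reg = 0x5A
clock 4: out=0, reg = 0xAD
clock 5: out=1, reg = 0x56
clock 6: out=0, reg = 0xAB
clock 7: out=1, reg = 0x55
clock 8: out=1, reg = 0x2A
clock 9: out=0, reg = 0x15
clock 10: out=1, reg = 0x8A
clock 11: out=0, reg = 0xC5

0xC5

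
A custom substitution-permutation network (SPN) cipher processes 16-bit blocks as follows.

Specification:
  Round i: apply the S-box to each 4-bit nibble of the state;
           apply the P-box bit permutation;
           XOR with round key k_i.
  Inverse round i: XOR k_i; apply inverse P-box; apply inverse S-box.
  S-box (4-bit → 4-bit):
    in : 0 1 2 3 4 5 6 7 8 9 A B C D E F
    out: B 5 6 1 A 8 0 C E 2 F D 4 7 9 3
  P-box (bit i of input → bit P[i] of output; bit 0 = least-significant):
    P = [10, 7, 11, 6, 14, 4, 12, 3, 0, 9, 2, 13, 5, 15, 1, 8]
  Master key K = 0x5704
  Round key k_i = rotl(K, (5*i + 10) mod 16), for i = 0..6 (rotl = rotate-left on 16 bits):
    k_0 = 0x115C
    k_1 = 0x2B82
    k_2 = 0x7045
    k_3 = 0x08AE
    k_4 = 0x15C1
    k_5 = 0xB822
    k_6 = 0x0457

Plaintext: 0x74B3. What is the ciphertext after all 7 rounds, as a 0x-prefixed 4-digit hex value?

0x8B67

s_0 = plaintext = 0x74B3
s_1 = Round(s_0, k_0) = 0x6656
s_2 = Round(s_1, k_1) = 0x2B8A
s_3 = Round(s_2, k_2) = 0xCC9A
s_4 = Round(s_3, k_3) = 0x0478
s_5 = Round(s_4, k_4) = 0xAE29
s_6 = Round(s_5, k_5) = 0x0991
s_7 = Round(s_6, k_6) = 0x8B67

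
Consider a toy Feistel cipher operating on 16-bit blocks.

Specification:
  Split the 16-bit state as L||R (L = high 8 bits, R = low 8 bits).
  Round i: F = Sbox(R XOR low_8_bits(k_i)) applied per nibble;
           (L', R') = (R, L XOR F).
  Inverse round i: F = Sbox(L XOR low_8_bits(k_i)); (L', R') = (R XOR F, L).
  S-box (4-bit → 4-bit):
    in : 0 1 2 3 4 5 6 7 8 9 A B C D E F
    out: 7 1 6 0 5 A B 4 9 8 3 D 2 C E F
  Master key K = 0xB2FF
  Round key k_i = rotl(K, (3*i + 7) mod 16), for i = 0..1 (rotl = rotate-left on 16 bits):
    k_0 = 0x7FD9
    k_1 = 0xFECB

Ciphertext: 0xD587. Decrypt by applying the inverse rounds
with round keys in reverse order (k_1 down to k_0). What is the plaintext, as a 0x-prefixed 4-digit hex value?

0x8299

s_0 = ciphertext = 0xD587
s_1 = InvRound(s_0, k_1) = 0x99D5
s_2 = InvRound(s_1, k_0) = 0x8299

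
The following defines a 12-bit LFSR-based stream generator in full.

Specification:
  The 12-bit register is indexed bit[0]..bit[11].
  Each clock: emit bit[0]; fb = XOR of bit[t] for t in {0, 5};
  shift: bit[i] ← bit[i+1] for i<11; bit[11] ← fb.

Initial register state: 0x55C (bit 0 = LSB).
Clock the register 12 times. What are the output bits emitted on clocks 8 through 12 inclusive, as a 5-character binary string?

reg_0 = 0x55C
clock 1: out=0, reg = 0x2AE
clock 2: out=0, reg = 0x957
clock 3: out=1, reg = 0xCAB
clock 4: out=1, reg = 0x655
clock 5: out=1, reg = 0xB2A
clock 6: out=0, reg = 0xD95
clock 7: out=1, reg = 0xECA
clock 8: out=0, reg = 0x765
clock 9: out=1, reg = 0x3B2
clock 10: out=0, reg = 0x9D9
clock 11: out=1, reg = 0xCEC
clock 12: out=0, reg = 0xE76

01010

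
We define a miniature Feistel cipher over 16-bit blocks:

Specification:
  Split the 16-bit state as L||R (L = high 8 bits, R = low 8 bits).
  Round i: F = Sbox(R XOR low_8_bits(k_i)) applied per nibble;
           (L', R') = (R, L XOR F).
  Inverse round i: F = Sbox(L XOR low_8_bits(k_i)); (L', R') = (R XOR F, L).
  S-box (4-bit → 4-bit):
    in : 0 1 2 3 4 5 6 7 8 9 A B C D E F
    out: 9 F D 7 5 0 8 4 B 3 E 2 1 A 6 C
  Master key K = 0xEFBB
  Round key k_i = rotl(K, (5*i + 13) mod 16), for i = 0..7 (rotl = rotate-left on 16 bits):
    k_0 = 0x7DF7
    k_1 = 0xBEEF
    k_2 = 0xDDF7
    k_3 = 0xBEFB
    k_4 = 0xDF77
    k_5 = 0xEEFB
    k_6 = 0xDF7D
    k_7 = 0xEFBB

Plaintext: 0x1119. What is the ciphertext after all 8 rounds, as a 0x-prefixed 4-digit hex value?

0x4807

s_0 = plaintext = 0x1119
s_1 = Round(s_0, k_0) = 0x1977
s_2 = Round(s_1, k_1) = 0x7722
s_3 = Round(s_2, k_2) = 0x22D7
s_4 = Round(s_3, k_3) = 0xD7F3
s_5 = Round(s_4, k_4) = 0xF362
s_6 = Round(s_5, k_5) = 0x62C0
s_7 = Round(s_6, k_6) = 0xC048
s_8 = Round(s_7, k_7) = 0x4807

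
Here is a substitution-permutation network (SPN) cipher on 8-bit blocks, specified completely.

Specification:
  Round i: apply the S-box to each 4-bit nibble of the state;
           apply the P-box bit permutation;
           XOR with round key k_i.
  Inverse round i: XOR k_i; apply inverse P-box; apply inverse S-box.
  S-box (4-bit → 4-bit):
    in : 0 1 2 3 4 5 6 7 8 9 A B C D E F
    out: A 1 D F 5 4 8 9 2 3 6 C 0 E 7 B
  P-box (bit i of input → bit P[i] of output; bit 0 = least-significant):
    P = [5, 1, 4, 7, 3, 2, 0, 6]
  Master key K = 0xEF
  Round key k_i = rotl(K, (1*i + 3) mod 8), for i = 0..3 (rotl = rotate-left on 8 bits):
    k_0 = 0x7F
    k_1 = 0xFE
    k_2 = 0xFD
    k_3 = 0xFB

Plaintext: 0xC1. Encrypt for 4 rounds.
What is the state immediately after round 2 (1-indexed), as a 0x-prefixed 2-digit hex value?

s_0 = plaintext = 0xC1
s_1 = Round(s_0, k_0) = 0x5F
s_2 = Round(s_1, k_1) = 0x5D
s_3 = Round(s_2, k_2) = 0x6E
s_4 = Round(s_3, k_3) = 0x89

0x5D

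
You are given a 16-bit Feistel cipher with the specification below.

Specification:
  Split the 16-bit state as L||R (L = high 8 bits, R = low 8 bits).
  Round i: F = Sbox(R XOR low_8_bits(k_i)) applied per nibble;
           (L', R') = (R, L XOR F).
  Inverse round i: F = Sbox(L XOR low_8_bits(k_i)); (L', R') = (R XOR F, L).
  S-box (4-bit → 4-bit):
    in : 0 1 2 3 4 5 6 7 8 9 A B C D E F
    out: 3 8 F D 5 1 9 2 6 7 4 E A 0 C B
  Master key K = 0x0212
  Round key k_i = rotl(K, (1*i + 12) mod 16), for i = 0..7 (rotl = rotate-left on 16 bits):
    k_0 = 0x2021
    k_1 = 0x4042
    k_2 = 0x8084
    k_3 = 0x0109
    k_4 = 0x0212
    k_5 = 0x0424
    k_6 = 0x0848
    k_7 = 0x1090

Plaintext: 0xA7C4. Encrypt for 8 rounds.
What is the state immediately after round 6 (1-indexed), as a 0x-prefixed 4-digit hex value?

s_0 = plaintext = 0xA7C4
s_1 = Round(s_0, k_0) = 0xC466
s_2 = Round(s_1, k_1) = 0x6631
s_3 = Round(s_2, k_2) = 0x3187
s_4 = Round(s_3, k_3) = 0x875D
s_5 = Round(s_4, k_4) = 0x5DDC
s_6 = Round(s_5, k_5) = 0xDCEB
s_7 = Round(s_6, k_6) = 0xEB91
s_8 = Round(s_7, k_7) = 0x91D3

0xDCEB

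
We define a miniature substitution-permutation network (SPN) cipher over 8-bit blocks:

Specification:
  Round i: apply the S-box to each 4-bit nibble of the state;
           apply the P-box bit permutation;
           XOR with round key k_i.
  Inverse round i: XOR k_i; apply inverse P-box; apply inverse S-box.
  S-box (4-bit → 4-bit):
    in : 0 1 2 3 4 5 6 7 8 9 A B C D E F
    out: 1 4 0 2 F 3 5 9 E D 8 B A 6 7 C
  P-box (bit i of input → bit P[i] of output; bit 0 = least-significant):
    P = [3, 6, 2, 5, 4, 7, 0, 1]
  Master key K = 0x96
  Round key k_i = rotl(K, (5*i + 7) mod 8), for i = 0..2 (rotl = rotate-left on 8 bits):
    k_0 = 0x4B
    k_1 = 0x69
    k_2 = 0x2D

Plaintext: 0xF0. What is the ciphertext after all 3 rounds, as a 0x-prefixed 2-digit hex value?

s_0 = plaintext = 0xF0
s_1 = Round(s_0, k_0) = 0x40
s_2 = Round(s_1, k_1) = 0xF2
s_3 = Round(s_2, k_2) = 0x2E

0x2E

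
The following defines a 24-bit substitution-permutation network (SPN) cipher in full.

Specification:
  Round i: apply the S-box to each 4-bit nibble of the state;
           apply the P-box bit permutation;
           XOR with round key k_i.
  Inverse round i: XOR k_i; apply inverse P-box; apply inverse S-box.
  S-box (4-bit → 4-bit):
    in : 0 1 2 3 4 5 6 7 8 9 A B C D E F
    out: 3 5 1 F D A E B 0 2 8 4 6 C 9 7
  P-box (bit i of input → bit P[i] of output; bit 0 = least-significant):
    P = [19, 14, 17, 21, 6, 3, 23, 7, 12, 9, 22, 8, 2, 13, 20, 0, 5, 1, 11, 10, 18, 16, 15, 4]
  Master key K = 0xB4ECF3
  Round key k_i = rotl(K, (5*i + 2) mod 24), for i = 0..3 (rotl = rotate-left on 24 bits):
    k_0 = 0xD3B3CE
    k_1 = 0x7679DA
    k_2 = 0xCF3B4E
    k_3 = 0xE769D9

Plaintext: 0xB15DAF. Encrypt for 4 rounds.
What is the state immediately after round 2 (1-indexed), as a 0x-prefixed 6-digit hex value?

s_0 = plaintext = 0xB15DAF
s_1 = Round(s_0, k_0) = 0x995A6F
s_2 = Round(s_1, k_1) = 0xFD1851
s_3 = Round(s_2, k_2) = 0xD0B7C2
s_4 = Round(s_3, k_3) = 0x7FFAE3

0xFD1851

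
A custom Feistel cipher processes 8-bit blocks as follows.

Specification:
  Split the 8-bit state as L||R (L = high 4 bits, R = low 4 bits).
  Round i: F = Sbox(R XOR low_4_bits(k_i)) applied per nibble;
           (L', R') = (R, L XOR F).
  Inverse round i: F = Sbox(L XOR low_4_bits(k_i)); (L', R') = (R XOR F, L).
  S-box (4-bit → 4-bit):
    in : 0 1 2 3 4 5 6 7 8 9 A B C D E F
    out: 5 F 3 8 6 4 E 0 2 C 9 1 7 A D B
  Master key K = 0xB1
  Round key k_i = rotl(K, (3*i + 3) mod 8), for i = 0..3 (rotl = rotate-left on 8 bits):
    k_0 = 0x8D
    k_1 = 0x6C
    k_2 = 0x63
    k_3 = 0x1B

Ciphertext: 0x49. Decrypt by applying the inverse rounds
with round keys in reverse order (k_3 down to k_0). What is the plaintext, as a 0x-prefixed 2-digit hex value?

0x02

s_0 = ciphertext = 0x49
s_1 = InvRound(s_0, k_3) = 0x24
s_2 = InvRound(s_1, k_2) = 0xB2
s_3 = InvRound(s_2, k_1) = 0x2B
s_4 = InvRound(s_3, k_0) = 0x02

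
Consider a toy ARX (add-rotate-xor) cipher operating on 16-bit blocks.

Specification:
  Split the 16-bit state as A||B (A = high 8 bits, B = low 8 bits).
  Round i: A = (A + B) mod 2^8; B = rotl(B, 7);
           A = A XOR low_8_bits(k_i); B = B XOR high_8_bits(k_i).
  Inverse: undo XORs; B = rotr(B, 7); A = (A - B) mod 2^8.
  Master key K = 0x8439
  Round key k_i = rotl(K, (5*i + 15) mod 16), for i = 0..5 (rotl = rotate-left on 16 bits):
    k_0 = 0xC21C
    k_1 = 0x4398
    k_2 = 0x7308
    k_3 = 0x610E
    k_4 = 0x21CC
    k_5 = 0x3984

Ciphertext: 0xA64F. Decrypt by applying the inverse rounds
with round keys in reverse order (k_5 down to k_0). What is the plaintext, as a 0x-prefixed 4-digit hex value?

s_0 = ciphertext = 0xA64F
s_1 = InvRound(s_0, k_5) = 0x36EC
s_2 = InvRound(s_1, k_4) = 0x5F9B
s_3 = InvRound(s_2, k_3) = 0x5CF5
s_4 = InvRound(s_3, k_2) = 0x470D
s_5 = InvRound(s_4, k_1) = 0x439C
s_6 = InvRound(s_5, k_0) = 0xA3BC

0xA3BC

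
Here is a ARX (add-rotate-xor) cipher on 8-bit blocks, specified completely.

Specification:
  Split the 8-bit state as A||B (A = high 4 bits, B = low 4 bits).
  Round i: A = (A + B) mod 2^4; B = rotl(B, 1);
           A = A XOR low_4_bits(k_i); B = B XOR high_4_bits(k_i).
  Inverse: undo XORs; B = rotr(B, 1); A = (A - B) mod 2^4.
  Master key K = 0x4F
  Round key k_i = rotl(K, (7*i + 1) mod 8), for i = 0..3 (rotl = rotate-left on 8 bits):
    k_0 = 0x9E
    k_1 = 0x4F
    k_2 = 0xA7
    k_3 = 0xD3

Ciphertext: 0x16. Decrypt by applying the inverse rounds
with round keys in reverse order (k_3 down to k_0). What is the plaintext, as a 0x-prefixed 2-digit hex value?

s_0 = ciphertext = 0x16
s_1 = InvRound(s_0, k_3) = 0x5D
s_2 = InvRound(s_1, k_2) = 0x7B
s_3 = InvRound(s_2, k_1) = 0x9F
s_4 = InvRound(s_3, k_0) = 0x43

0x43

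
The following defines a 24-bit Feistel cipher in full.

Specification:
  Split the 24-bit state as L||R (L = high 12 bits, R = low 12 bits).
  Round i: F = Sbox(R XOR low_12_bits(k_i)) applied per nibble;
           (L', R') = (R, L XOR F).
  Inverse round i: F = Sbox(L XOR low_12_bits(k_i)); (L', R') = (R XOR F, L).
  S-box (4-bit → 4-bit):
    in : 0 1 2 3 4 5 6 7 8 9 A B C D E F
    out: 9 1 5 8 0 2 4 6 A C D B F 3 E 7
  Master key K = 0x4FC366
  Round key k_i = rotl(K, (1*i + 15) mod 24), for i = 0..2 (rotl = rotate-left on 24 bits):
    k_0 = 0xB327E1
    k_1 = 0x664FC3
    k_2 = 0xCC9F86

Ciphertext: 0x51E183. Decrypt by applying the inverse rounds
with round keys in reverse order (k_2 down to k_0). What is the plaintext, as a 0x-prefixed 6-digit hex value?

0x16CDB3

s_0 = ciphertext = 0x51E183
s_1 = InvRound(s_0, k_2) = 0xC4951E
s_2 = InvRound(s_1, k_1) = 0xDB3C49
s_3 = InvRound(s_2, k_0) = 0x16CDB3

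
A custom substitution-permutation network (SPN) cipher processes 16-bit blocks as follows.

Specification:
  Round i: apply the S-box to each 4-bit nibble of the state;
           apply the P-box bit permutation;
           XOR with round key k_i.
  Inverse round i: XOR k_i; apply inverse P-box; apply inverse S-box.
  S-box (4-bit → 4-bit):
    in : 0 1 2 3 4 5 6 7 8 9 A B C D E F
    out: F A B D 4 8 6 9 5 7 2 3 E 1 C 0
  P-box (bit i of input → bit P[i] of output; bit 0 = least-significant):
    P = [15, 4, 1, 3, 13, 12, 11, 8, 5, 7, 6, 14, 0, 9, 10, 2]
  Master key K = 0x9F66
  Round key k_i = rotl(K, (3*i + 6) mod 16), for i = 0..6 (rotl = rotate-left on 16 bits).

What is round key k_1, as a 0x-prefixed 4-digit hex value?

0xCD3E

K = 0x9F66
k_0 = rotl(K, (3*0+6) mod 16) = rotl(K, 6) = 0xD9A7
k_1 = rotl(K, (3*1+6) mod 16) = rotl(K, 9) = 0xCD3E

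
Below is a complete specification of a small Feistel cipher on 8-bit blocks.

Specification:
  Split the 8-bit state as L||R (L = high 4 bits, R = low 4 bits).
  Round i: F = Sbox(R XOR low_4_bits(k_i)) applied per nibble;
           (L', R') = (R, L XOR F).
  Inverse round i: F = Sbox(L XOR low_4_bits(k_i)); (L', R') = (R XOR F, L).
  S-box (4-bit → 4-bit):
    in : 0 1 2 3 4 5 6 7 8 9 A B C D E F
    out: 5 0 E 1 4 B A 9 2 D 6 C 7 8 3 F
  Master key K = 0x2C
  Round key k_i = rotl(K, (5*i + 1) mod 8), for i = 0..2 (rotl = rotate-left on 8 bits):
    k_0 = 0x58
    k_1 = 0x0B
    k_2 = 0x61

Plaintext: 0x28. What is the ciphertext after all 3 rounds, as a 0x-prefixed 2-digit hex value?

s_0 = plaintext = 0x28
s_1 = Round(s_0, k_0) = 0x87
s_2 = Round(s_1, k_1) = 0x7F
s_3 = Round(s_2, k_2) = 0xF4

0xF4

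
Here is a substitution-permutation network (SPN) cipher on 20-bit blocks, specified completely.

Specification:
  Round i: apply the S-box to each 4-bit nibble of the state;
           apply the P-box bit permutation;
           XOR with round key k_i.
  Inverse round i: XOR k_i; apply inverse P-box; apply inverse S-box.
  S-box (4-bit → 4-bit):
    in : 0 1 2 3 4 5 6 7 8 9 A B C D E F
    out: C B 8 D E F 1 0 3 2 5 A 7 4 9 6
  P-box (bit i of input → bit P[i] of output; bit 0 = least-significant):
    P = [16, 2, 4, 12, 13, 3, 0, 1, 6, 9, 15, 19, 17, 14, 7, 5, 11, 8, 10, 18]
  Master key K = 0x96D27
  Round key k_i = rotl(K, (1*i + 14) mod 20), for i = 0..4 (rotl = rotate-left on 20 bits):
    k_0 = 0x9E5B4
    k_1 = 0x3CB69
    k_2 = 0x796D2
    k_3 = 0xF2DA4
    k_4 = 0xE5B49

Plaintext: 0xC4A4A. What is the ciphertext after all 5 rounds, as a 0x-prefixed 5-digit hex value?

s_0 = plaintext = 0xC4A4A
s_1 = Round(s_0, k_0) = 0x8284F
s_2 = Round(s_1, k_1) = 0x3C016
s_3 = Round(s_2, k_2) = 0x87A58
s_4 = Round(s_3, k_3) = 0xE84EB
s_5 = Round(s_4, k_4) = 0x0A14F

0x0A14F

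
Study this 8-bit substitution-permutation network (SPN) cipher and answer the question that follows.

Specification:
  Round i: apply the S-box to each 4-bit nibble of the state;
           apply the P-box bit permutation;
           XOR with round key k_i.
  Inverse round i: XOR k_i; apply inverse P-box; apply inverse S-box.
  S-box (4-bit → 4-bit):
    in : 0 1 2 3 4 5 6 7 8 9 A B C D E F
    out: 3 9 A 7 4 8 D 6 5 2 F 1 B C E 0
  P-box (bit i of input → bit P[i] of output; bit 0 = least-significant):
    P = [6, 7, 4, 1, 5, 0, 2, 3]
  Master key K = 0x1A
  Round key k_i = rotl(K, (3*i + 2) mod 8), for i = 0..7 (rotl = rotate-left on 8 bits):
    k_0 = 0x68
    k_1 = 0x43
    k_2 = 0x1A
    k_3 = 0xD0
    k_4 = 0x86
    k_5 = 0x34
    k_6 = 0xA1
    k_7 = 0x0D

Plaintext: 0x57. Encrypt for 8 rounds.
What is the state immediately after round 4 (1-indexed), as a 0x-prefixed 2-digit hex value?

0x4F

s_0 = plaintext = 0x57
s_1 = Round(s_0, k_0) = 0xF0
s_2 = Round(s_1, k_1) = 0x83
s_3 = Round(s_2, k_2) = 0xEE
s_4 = Round(s_3, k_3) = 0x4F
s_5 = Round(s_4, k_4) = 0x82
s_6 = Round(s_5, k_5) = 0x92
s_7 = Round(s_6, k_6) = 0x22
s_8 = Round(s_7, k_7) = 0x86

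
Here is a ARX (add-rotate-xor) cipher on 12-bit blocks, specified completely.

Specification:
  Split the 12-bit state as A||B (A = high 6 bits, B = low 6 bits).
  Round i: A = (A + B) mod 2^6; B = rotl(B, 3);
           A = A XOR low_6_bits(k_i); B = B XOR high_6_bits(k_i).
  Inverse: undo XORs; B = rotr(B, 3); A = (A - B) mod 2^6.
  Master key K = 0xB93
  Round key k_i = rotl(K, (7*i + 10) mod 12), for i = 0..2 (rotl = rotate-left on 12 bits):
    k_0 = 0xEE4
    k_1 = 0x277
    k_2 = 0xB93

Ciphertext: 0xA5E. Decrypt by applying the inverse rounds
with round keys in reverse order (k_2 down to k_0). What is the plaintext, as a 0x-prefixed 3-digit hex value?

s_0 = ciphertext = 0xA5E
s_1 = InvRound(s_0, k_2) = 0xD06
s_2 = InvRound(s_1, k_1) = 0x2B9
s_3 = InvRound(s_2, k_0) = 0x790

0x790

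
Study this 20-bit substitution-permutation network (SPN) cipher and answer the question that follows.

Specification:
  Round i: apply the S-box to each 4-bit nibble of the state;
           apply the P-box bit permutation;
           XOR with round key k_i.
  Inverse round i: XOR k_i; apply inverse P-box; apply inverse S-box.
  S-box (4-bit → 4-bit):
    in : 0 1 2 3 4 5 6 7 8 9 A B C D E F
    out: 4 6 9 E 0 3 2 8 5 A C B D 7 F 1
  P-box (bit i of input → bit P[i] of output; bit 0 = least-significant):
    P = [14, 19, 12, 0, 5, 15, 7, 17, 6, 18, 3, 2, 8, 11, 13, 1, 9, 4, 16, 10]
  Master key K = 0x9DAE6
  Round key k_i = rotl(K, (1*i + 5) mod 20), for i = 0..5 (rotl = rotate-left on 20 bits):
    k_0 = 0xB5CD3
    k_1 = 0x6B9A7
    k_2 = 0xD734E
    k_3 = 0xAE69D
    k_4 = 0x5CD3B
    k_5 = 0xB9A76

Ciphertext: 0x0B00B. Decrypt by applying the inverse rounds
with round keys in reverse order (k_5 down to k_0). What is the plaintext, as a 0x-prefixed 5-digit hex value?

0x32F76

s_0 = ciphertext = 0x0B00B
s_1 = InvRound(s_0, k_5) = 0xD1C29
s_2 = InvRound(s_1, k_4) = 0x6246D
s_3 = InvRound(s_2, k_3) = 0x545D5
s_4 = InvRound(s_3, k_2) = 0xBA003
s_5 = InvRound(s_4, k_1) = 0x05981
s_6 = InvRound(s_5, k_0) = 0x32F76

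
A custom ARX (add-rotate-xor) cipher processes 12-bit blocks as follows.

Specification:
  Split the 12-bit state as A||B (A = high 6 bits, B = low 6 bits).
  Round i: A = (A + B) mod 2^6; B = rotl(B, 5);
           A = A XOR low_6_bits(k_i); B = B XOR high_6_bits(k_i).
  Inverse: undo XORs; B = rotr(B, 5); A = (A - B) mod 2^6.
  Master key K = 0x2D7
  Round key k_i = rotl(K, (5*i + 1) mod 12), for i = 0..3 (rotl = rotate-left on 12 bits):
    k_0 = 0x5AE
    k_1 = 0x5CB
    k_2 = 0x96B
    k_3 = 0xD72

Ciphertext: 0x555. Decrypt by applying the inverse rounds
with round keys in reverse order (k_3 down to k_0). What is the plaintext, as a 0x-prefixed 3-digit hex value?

0xA15

s_0 = ciphertext = 0x555
s_1 = InvRound(s_0, k_3) = 0x981
s_2 = InvRound(s_1, k_2) = 0x109
s_3 = InvRound(s_2, k_1) = 0x4FC
s_4 = InvRound(s_3, k_0) = 0xA15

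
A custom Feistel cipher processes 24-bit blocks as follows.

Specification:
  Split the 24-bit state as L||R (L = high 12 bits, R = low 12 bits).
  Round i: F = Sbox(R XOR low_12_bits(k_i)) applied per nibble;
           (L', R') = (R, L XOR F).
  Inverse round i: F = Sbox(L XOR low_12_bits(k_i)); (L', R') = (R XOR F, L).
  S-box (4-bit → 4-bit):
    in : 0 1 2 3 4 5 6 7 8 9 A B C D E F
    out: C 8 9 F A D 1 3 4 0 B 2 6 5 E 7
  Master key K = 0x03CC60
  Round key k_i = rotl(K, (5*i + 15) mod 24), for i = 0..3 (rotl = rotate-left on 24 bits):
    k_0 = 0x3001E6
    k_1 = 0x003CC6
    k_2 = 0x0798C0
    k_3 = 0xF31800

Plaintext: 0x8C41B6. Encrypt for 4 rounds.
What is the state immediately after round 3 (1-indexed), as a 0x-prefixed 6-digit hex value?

0x5E818C

s_0 = plaintext = 0x8C41B6
s_1 = Round(s_0, k_0) = 0x1B6418
s_2 = Round(s_1, k_1) = 0x4185E8
s_3 = Round(s_2, k_2) = 0x5E818C
s_4 = Round(s_3, k_3) = 0x18C5AE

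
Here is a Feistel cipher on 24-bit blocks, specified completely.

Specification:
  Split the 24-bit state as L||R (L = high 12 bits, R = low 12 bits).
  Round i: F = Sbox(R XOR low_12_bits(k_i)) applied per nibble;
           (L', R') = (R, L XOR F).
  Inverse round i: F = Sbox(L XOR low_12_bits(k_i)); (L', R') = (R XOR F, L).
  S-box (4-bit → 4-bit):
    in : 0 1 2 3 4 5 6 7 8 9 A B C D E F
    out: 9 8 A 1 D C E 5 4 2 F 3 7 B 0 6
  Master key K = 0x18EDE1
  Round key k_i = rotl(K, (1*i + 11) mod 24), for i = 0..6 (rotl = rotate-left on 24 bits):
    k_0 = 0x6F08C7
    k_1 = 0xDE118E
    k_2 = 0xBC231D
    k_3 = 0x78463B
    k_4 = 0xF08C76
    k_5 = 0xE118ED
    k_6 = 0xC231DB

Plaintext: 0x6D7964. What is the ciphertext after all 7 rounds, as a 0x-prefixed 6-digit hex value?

0x2F346D

s_0 = plaintext = 0x6D7964
s_1 = Round(s_0, k_0) = 0x964E26
s_2 = Round(s_1, k_1) = 0xE26F90
s_3 = Round(s_2, k_2) = 0xF9096D
s_4 = Round(s_3, k_3) = 0x96D95E
s_5 = Round(s_4, k_4) = 0x95E5C9
s_6 = Round(s_5, k_5) = 0x5C92F3
s_7 = Round(s_6, k_6) = 0x2F346D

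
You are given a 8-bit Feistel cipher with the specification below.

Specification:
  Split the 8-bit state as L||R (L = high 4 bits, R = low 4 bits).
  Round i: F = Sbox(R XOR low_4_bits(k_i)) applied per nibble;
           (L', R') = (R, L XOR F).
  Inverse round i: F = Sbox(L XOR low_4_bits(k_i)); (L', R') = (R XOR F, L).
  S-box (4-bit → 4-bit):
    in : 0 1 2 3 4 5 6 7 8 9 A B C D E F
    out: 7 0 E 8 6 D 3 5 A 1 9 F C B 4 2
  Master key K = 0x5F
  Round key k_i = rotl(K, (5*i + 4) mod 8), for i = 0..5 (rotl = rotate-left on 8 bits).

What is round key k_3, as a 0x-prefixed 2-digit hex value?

0xFA

K = 0x5F
k_0 = rotl(K, (5*0+4) mod 8) = rotl(K, 4) = 0xF5
k_1 = rotl(K, (5*1+4) mod 8) = rotl(K, 1) = 0xBE
k_2 = rotl(K, (5*2+4) mod 8) = rotl(K, 6) = 0xD7
k_3 = rotl(K, (5*3+4) mod 8) = rotl(K, 3) = 0xFA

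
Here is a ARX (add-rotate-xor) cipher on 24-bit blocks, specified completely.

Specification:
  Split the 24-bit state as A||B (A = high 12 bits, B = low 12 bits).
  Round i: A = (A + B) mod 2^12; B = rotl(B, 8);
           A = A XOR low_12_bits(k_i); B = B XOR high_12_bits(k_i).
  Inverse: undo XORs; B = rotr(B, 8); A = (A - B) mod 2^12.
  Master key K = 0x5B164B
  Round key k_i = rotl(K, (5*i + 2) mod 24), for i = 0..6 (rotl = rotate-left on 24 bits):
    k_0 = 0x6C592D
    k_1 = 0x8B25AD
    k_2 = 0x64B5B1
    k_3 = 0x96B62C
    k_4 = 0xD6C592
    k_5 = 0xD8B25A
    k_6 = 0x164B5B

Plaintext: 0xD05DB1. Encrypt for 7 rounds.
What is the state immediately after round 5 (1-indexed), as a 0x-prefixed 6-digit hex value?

s_0 = plaintext = 0xD05DB1
s_1 = Round(s_0, k_0) = 0x39B71E
s_2 = Round(s_1, k_1) = 0xF146C3
s_3 = Round(s_2, k_2) = 0x066527
s_4 = Round(s_3, k_3) = 0x3A1E39
s_5 = Round(s_4, k_4) = 0x44848F
s_6 = Round(s_5, k_5) = 0xA8D2C3
s_7 = Round(s_6, k_6) = 0x60B248

0x44848F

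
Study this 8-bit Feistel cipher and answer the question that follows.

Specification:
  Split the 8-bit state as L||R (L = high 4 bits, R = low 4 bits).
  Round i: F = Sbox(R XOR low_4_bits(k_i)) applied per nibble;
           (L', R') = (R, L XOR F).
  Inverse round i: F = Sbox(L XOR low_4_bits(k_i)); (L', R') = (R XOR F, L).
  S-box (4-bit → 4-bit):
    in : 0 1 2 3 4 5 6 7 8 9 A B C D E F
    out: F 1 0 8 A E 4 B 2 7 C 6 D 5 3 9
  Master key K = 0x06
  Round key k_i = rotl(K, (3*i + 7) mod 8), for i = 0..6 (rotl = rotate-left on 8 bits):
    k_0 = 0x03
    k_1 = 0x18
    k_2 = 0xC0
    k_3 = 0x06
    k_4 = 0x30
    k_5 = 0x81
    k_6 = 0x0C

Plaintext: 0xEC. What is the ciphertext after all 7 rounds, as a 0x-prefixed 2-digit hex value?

0x27

s_0 = plaintext = 0xEC
s_1 = Round(s_0, k_0) = 0xC7
s_2 = Round(s_1, k_1) = 0x75
s_3 = Round(s_2, k_2) = 0x59
s_4 = Round(s_3, k_3) = 0x9C
s_5 = Round(s_4, k_4) = 0xC4
s_6 = Round(s_5, k_5) = 0x42
s_7 = Round(s_6, k_6) = 0x27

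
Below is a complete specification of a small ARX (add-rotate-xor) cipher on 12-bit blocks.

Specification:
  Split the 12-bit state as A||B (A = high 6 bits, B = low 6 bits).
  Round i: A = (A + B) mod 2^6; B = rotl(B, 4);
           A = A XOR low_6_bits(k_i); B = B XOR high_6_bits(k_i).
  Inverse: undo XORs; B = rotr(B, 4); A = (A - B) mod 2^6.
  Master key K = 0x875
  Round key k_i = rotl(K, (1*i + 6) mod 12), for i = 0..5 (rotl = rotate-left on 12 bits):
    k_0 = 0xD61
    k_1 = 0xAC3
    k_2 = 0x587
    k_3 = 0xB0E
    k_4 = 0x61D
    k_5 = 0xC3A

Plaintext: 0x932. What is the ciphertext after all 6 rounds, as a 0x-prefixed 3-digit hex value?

s_0 = plaintext = 0x932
s_1 = Round(s_0, k_0) = 0xDD9
s_2 = Round(s_1, k_1) = 0x4FD
s_3 = Round(s_2, k_2) = 0x5C9
s_4 = Round(s_3, k_3) = 0xBBE
s_5 = Round(s_4, k_4) = 0xC77
s_6 = Round(s_5, k_5) = 0x48D

0x48D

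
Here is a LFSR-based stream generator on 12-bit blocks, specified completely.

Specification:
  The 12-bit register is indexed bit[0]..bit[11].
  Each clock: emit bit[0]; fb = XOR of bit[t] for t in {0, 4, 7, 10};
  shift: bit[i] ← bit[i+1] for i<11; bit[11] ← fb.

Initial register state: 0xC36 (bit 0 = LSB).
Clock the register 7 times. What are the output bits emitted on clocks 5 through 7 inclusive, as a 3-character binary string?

110

reg_0 = 0xC36
clock 1: out=0, reg = 0x61B
clock 2: out=1, reg = 0xB0D
clock 3: out=1, reg = 0xD86
clock 4: out=0, reg = 0x6C3
clock 5: out=1, reg = 0xB61
clock 6: out=1, reg = 0xDB0
clock 7: out=0, reg = 0xED8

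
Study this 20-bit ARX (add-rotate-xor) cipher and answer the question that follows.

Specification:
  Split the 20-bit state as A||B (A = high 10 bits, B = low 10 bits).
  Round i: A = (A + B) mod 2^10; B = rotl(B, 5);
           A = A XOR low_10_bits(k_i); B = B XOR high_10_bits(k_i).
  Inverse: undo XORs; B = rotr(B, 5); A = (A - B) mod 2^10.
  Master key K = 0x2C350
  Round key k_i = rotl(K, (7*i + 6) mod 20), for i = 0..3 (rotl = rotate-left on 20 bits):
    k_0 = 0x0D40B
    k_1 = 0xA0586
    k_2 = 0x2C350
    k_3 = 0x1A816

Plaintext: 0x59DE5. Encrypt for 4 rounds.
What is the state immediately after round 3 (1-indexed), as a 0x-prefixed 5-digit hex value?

s_0 = plaintext = 0x59DE5
s_1 = Round(s_0, k_0) = 0xD1C9A
s_2 = Round(s_1, k_1) = 0x99DC5
s_3 = Round(s_2, k_2) = 0xDF01E
s_4 = Round(s_3, k_3) = 0xE33AA

0xDF01E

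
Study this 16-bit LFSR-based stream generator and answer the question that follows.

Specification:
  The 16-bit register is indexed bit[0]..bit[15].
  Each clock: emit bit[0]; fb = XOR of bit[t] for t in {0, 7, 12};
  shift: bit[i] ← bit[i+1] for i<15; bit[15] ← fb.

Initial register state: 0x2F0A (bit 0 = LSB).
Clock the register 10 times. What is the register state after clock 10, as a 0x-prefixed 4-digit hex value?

0x0D8B

reg_0 = 0x2F0A
clock 1: out=0, reg = 0x1785
clock 2: out=1, reg = 0x8BC2
clock 3: out=0, reg = 0xC5E1
clock 4: out=1, reg = 0x62F0
clock 5: out=0, reg = 0xB178
clock 6: out=0, reg = 0xD8BC
clock 7: out=0, reg = 0x6C5E
clock 8: out=0, reg = 0x362F
clock 9: out=1, reg = 0x1B17
clock 10: out=1, reg = 0x0D8B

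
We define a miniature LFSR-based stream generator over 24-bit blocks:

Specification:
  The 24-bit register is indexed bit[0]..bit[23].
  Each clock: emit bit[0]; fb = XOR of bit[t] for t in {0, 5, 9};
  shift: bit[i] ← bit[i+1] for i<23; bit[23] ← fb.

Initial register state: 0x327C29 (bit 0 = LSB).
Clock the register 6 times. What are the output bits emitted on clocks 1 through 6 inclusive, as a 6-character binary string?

100101

reg_0 = 0x327C29
clock 1: out=1, reg = 0x193E14
clock 2: out=0, reg = 0x8C9F0A
clock 3: out=0, reg = 0xC64F85
clock 4: out=1, reg = 0x6327C2
clock 5: out=0, reg = 0xB193E1
clock 6: out=1, reg = 0xD8C9F0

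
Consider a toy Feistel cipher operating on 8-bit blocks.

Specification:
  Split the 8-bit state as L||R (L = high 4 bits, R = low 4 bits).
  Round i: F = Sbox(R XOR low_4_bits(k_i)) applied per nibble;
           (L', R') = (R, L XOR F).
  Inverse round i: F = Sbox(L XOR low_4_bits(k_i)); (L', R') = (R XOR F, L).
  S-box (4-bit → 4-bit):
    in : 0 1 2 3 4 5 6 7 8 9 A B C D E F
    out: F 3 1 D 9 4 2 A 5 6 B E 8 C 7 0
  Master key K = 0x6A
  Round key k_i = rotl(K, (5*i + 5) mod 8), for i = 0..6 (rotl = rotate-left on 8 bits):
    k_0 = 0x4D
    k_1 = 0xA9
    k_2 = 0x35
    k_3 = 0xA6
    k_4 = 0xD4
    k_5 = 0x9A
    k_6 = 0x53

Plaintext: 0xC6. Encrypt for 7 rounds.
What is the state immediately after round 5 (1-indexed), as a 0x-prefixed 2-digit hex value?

s_0 = plaintext = 0xC6
s_1 = Round(s_0, k_0) = 0x62
s_2 = Round(s_1, k_1) = 0x28
s_3 = Round(s_2, k_2) = 0x8E
s_4 = Round(s_3, k_3) = 0xED
s_5 = Round(s_4, k_4) = 0xD8
s_6 = Round(s_5, k_5) = 0x8C
s_7 = Round(s_6, k_6) = 0xC8

0xD8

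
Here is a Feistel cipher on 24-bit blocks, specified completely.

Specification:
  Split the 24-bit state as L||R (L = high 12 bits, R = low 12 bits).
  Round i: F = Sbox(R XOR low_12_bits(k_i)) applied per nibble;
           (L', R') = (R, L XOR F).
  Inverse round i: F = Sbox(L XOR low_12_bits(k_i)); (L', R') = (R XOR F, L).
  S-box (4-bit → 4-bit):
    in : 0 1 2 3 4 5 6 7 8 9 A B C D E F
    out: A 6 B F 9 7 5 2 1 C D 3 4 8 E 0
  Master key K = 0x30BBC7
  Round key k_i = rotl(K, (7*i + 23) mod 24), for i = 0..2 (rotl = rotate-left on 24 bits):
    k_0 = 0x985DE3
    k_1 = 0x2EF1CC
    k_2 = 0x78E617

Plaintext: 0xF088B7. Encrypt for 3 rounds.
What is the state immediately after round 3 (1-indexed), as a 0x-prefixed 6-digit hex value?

s_0 = plaintext = 0xF088B7
s_1 = Round(s_0, k_0) = 0x8B7871
s_2 = Round(s_1, k_1) = 0x87148F
s_3 = Round(s_2, k_2) = 0x48F3B0

0x48F3B0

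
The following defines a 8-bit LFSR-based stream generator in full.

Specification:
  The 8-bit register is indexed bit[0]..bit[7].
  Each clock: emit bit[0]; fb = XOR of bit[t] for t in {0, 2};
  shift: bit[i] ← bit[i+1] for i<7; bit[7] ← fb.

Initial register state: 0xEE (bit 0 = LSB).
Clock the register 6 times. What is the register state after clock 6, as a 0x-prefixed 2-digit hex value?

reg_0 = 0xEE
clock 1: out=0, reg = 0xF7
clock 2: out=1, reg = 0x7B
clock 3: out=1, reg = 0xBD
clock 4: out=1, reg = 0x5E
clock 5: out=0, reg = 0xAF
clock 6: out=1, reg = 0x57

0x57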